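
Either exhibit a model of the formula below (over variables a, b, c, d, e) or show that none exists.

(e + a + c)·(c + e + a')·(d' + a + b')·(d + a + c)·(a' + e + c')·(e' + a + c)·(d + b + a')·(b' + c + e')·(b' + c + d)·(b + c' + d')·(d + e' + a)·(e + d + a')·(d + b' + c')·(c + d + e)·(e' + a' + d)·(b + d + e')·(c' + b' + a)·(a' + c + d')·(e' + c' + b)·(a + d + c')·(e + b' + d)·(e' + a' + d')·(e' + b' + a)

UNSATISFIABLE

Branch on e: set e = 1.
Branch on a: set a = 1.
Unit clause (d) forces d = 1.
Now (d') is unsatisfied and unit — conflict.
So a must be the other value — set a = 0.
Unit clause (c) forces c = 1.
Unit clause (d) forces d = 1.
Unit clause (b') forces b = 0.
Now (b) is unsatisfied and unit — conflict.
Both values of a lead to a conflict.
So e must be the other value — set e = 0.
Branch on a: set a = 1.
Unit clause (c) forces c = 1.
Now (c') is unsatisfied and unit — conflict.
So a must be the other value — set a = 0.
Unit clause (c) forces c = 1.
Unit clause (b') forces b = 0.
Unit clause (d') forces d = 0.
Now (d) is unsatisfied and unit — conflict.
Both values of a lead to a conflict.
Both values of e lead to a conflict.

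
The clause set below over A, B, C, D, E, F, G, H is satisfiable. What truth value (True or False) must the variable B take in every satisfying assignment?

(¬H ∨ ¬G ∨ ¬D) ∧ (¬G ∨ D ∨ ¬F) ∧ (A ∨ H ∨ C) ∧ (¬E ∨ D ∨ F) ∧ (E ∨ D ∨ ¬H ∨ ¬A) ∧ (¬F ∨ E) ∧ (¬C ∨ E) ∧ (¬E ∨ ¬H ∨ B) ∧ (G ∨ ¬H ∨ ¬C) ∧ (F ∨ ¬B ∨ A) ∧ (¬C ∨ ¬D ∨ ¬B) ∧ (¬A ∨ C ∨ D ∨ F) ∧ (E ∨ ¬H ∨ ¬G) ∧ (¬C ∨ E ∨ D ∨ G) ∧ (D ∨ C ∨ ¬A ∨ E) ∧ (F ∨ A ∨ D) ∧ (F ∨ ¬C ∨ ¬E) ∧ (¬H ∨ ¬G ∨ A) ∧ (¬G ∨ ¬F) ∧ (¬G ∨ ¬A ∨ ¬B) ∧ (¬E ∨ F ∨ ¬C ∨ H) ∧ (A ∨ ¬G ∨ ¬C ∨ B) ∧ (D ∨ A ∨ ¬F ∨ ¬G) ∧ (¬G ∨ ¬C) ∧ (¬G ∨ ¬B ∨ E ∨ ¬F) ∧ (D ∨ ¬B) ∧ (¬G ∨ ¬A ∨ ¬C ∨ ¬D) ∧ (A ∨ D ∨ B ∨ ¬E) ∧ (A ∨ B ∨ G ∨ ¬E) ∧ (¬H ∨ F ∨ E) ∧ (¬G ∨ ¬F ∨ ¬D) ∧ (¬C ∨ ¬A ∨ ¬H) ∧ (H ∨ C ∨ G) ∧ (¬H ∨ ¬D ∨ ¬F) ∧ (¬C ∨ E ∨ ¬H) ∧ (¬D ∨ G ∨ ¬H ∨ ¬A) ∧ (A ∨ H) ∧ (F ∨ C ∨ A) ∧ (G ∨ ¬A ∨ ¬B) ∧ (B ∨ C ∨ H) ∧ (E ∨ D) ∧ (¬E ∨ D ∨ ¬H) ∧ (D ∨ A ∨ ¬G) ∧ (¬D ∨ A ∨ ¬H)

Suppose B = True.
The clause (D) is unit, so D = True.
The clause (¬C) is unit, so C = False.
Case H = False:
The clause (A) is unit, so A = True.
The clause (¬G) is unit, so G = False.
That conflicts with the unit clause (G).
So H must be the other value — set H = True.
The clause (¬G) is unit, so G = False.
The clause (¬F) is unit, so F = False.
The clause (A) is unit, so A = True.
That conflicts with the unit clause (¬A).
Either choice for H ends in contradiction.
So every satisfying assignment has B = False.

False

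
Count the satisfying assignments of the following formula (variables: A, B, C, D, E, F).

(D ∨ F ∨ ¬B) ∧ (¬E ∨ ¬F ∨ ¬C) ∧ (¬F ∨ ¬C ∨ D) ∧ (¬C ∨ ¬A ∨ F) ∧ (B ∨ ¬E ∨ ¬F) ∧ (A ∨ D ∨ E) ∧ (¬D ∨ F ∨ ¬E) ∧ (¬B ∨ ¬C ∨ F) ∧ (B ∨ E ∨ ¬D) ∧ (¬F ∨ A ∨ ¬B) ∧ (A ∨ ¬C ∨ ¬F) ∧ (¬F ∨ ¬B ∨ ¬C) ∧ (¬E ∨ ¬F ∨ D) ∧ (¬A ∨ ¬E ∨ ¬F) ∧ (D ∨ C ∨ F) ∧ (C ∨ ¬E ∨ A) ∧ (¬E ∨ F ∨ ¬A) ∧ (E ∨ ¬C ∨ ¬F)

There are 2^6 = 64 truth assignments over (A, B, C, D, E, F).
Split on F. With F = True, the clauses containing F are satisfied and ¬F drops from the rest; 3 of the 2^5 = 32 assignments to the other variables satisfy what remains.
With F = False, by the same count on the reduced clause set, 3 assignments work.
(One model: A=F, B=F, C=T, D=F, E=T, F=F.)
Total: 3 + 3 = 6.

6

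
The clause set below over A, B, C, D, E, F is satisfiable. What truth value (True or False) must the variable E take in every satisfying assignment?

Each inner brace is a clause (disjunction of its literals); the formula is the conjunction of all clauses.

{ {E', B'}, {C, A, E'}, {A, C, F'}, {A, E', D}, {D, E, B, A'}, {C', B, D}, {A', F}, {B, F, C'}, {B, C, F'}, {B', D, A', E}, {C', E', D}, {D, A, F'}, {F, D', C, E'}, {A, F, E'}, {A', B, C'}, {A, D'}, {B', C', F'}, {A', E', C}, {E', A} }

Suppose E = 1.
(B') alone gives B = 0.
(A) alone gives A = 1.
(F) alone gives F = 1.
(C) alone gives C = 1.
Now (C') is unsatisfied and unit — conflict.
So every satisfying assignment has E = False.

False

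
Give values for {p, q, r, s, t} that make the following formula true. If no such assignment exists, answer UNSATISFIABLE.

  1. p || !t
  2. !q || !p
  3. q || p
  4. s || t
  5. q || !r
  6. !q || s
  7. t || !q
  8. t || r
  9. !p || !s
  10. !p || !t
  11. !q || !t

UNSATISFIABLE

Try p = true.
Unit clause (!q) forces q = false.
Unit clause (!r) forces r = false.
Unit clause (t) forces t = true.
Now (!t) is unsatisfied and unit — conflict.
That branch fails; take p = false instead.
Unit clause (!t) forces t = false.
Unit clause (q) forces q = true.
Now (!q) is unsatisfied and unit — conflict.
Neither p = true nor p = false works.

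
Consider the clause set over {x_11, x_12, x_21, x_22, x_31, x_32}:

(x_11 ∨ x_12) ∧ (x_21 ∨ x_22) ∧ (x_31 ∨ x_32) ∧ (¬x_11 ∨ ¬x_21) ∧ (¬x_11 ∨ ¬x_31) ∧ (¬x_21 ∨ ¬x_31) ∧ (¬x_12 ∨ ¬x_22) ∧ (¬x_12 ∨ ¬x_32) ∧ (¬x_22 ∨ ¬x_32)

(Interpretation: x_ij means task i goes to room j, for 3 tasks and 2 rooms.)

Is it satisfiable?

Try x_11 = True.
(¬x_21) alone gives x_21 = False.
(x_22) alone gives x_22 = True.
(¬x_31) alone gives x_31 = False.
(x_32) alone gives x_32 = True.
That conflicts with the unit clause (¬x_32).
Backtrack on x_11: now try x_11 = False.
(x_12) alone gives x_12 = True.
(¬x_22) alone gives x_22 = False.
(x_21) alone gives x_21 = True.
(¬x_31) alone gives x_31 = False.
(x_32) alone gives x_32 = True.
That conflicts with the unit clause (¬x_32).
Both values of x_11 lead to a conflict.
No assignment satisfies every clause.

No, unsatisfiable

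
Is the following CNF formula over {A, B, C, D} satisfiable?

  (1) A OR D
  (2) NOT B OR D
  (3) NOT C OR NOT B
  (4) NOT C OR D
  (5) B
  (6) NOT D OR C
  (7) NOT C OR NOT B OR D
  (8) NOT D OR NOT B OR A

No, unsatisfiable

(B) alone gives B = true.
(D) alone gives D = true.
(NOT C) alone gives C = false.
That conflicts with the unit clause (C).
No assignment satisfies every clause.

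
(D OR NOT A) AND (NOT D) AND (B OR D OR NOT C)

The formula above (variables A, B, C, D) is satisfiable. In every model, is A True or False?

False

Suppose A = true.
(D) alone gives D = true.
But (NOT D) is also a unit clause — contradiction.
So every satisfying assignment has A = False.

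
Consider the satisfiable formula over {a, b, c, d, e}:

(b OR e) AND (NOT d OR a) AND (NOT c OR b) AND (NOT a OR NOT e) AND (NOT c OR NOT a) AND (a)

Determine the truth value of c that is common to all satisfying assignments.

Suppose c = true.
The clause (b) is unit, so b = true.
The clause (NOT a) is unit, so a = false.
But (a) is also a unit clause — contradiction.
So every satisfying assignment has c = False.

False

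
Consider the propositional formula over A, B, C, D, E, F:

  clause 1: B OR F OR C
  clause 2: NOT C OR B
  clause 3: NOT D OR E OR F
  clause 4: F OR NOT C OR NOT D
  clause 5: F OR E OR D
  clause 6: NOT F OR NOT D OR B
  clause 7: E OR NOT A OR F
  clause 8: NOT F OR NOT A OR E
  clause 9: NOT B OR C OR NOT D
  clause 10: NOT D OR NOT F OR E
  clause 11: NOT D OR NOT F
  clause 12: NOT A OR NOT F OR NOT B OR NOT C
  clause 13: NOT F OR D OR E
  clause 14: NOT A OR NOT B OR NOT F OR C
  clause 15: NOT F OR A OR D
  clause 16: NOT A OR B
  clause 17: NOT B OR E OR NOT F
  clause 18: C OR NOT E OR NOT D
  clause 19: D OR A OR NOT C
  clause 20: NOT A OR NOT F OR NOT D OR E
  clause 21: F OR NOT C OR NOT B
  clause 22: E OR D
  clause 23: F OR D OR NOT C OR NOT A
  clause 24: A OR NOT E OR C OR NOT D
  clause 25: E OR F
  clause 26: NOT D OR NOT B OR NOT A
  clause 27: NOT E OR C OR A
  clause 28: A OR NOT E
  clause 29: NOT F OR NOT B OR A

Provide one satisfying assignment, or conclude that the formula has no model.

A=true, B=true, C=false, D=false, E=true, F=false

Try C = false.
Try B = true.
Unit clause (NOT D) forces D = false.
Unit clause (E) forces E = true.
Unit clause (A) forces A = true.
Unit clause (NOT F) forces F = false.
This assignment satisfies each clause.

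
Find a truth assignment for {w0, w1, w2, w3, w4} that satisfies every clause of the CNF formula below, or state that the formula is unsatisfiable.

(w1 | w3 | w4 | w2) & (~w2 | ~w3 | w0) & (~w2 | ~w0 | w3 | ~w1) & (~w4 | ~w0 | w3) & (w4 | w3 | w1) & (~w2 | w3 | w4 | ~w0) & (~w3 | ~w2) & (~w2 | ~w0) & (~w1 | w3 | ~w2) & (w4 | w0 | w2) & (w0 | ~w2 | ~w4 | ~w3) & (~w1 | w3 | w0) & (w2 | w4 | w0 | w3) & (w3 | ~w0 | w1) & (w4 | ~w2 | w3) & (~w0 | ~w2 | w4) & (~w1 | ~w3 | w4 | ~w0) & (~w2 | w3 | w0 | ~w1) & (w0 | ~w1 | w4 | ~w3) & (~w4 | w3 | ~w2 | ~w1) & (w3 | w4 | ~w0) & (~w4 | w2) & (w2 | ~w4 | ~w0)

Branch on w3: set w3 = 0.
Branch on w4: set w4 = 1.
Unit clause (~w0) forces w0 = 0.
Unit clause (~w1) forces w1 = 0.
Unit clause (w2) forces w2 = 1.
This assignment satisfies each clause.

w0=0, w1=0, w2=1, w3=0, w4=1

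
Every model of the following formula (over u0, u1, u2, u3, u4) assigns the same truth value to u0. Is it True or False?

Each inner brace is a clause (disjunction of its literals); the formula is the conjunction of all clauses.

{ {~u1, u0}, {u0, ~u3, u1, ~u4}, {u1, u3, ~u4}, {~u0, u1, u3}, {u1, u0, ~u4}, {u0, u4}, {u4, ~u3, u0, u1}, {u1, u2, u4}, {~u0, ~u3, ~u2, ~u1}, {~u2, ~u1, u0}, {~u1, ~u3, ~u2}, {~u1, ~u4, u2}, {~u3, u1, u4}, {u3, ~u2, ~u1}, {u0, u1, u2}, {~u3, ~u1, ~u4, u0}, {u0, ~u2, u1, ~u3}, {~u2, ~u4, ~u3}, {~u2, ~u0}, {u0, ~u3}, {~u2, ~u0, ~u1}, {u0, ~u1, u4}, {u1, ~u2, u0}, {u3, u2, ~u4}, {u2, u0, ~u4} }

Suppose u0 = 0.
From the singleton clause (~u1), u1 = 0.
From the singleton clause (~u4), u4 = 0.
But (u4) is also a unit clause — contradiction.
So every satisfying assignment has u0 = True.

True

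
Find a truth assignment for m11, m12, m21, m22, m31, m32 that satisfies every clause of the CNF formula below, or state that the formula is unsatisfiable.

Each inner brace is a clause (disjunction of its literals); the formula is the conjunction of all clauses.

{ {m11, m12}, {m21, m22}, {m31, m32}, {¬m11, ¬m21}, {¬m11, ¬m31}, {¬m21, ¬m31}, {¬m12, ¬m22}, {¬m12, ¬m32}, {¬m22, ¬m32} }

Case m11 = True:
The clause (¬m21) is unit, so m21 = False.
The clause (m22) is unit, so m22 = True.
The clause (¬m31) is unit, so m31 = False.
The clause (m32) is unit, so m32 = True.
But (¬m32) is also a unit clause — contradiction.
So m11 must be the other value — set m11 = False.
The clause (m12) is unit, so m12 = True.
The clause (¬m22) is unit, so m22 = False.
The clause (m21) is unit, so m21 = True.
The clause (¬m31) is unit, so m31 = False.
The clause (m32) is unit, so m32 = True.
But (¬m32) is also a unit clause — contradiction.
Either choice for m11 ends in contradiction.

UNSATISFIABLE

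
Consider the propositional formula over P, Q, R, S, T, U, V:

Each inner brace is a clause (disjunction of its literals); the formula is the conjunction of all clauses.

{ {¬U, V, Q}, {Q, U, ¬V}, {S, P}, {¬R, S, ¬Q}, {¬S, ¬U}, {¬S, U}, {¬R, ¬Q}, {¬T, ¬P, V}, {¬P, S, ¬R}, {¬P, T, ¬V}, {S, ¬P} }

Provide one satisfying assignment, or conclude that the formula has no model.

UNSATISFIABLE

Try S = True.
(¬U) alone gives U = False.
That conflicts with the unit clause (U).
So S must be the other value — set S = False.
(P) alone gives P = True.
That conflicts with the unit clause (¬P).
Both values of S lead to a conflict.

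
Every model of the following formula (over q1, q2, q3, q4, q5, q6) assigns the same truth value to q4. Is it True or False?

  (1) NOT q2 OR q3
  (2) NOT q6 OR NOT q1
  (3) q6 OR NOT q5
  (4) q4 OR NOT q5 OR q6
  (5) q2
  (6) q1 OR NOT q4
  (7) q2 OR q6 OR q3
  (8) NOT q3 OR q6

Suppose q4 = true.
The clause (q2) is unit, so q2 = true.
The clause (q3) is unit, so q3 = true.
The clause (q1) is unit, so q1 = true.
The clause (NOT q6) is unit, so q6 = false.
But (q6) is also a unit clause — contradiction.
So every satisfying assignment has q4 = False.

False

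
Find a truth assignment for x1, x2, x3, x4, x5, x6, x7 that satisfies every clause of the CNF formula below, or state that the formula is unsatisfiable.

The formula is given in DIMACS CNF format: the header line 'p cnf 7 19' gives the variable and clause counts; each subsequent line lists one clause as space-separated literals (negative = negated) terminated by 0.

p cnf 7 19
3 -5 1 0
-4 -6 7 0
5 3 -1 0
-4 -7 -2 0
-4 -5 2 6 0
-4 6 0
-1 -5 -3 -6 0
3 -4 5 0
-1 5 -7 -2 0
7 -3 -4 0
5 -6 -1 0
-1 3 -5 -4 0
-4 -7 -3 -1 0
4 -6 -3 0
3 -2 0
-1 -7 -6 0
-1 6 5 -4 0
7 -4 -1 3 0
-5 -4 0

x1=False; x2=False; x3=False; x4=False; x5=False; x6=False; x7=False

Case x4 = False:
Case x6 = False:
Case x3 = False:
The clause (¬x2) is unit, so x2 = False.
Case x5 = False:
The clause (¬x1) is unit, so x1 = False.
Every clause is now satisfied; x7 is unconstrained.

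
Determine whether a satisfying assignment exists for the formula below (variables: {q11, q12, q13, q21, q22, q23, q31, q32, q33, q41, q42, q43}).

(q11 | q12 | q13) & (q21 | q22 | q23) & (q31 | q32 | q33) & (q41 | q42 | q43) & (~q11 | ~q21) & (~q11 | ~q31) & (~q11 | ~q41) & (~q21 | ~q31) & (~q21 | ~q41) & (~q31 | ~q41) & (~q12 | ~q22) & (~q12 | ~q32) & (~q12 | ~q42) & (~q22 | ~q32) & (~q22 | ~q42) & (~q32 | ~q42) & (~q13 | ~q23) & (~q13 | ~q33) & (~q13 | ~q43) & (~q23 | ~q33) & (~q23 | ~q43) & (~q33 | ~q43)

Branch on q11: set q11 = 0.
Branch on q12: set q12 = 1.
From the singleton clause (~q22), q22 = 0.
From the singleton clause (~q32), q32 = 0.
From the singleton clause (~q42), q42 = 0.
Branch on q21: set q21 = 1.
From the singleton clause (~q31), q31 = 0.
From the singleton clause (q33), q33 = 1.
From the singleton clause (~q41), q41 = 0.
From the singleton clause (q43), q43 = 1.
But (~q43) is also a unit clause — contradiction.
So q21 must be the other value — set q21 = 0.
From the singleton clause (q23), q23 = 1.
From the singleton clause (~q13), q13 = 0.
From the singleton clause (~q33), q33 = 0.
From the singleton clause (q31), q31 = 1.
From the singleton clause (~q41), q41 = 0.
From the singleton clause (q43), q43 = 1.
But (~q43) is also a unit clause — contradiction.
Either choice for q21 ends in contradiction.
So q12 must be the other value — set q12 = 0.
From the singleton clause (q13), q13 = 1.
From the singleton clause (~q23), q23 = 0.
From the singleton clause (~q33), q33 = 0.
From the singleton clause (~q43), q43 = 0.
Branch on q21: set q21 = 1.
From the singleton clause (~q31), q31 = 0.
From the singleton clause (q32), q32 = 1.
From the singleton clause (~q41), q41 = 0.
From the singleton clause (q42), q42 = 1.
But (~q42) is also a unit clause — contradiction.
So q21 must be the other value — set q21 = 0.
From the singleton clause (q22), q22 = 1.
From the singleton clause (~q32), q32 = 0.
From the singleton clause (q31), q31 = 1.
From the singleton clause (~q41), q41 = 0.
From the singleton clause (q42), q42 = 1.
But (~q42) is also a unit clause — contradiction.
Either choice for q21 ends in contradiction.
Either choice for q12 ends in contradiction.
So q11 must be the other value — set q11 = 1.
From the singleton clause (~q21), q21 = 0.
From the singleton clause (~q31), q31 = 0.
From the singleton clause (~q41), q41 = 0.
Branch on q22: set q22 = 1.
From the singleton clause (~q12), q12 = 0.
From the singleton clause (~q32), q32 = 0.
From the singleton clause (q33), q33 = 1.
From the singleton clause (~q42), q42 = 0.
From the singleton clause (q43), q43 = 1.
But (~q43) is also a unit clause — contradiction.
So q22 must be the other value — set q22 = 0.
From the singleton clause (q23), q23 = 1.
From the singleton clause (~q13), q13 = 0.
From the singleton clause (~q33), q33 = 0.
From the singleton clause (q32), q32 = 1.
From the singleton clause (~q12), q12 = 0.
From the singleton clause (~q42), q42 = 0.
From the singleton clause (q43), q43 = 1.
But (~q43) is also a unit clause — contradiction.
Either choice for q22 ends in contradiction.
Either choice for q11 ends in contradiction.
No assignment satisfies every clause.

No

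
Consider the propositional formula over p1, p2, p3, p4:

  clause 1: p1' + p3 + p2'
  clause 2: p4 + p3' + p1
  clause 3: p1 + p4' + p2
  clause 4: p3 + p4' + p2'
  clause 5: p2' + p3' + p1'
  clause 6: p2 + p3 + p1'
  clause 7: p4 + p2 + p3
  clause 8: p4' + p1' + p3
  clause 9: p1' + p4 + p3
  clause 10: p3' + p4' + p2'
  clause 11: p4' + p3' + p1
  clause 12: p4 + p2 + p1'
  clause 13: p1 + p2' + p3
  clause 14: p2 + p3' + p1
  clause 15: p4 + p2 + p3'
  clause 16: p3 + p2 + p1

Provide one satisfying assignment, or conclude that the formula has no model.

p1=1,  p2=0,  p3=1,  p4=1

Suppose p1 = 1.
Suppose p3 = 1.
Unit clause (p2') forces p2 = 0.
Unit clause (p4) forces p4 = 1.
All clauses are satisfied.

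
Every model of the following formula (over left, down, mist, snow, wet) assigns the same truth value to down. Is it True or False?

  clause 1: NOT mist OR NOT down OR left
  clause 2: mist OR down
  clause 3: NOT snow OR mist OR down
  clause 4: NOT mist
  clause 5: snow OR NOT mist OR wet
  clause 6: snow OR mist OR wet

True

Suppose down = false.
(mist) alone gives mist = true.
Now (NOT mist) is unsatisfied and unit — conflict.
So every satisfying assignment has down = True.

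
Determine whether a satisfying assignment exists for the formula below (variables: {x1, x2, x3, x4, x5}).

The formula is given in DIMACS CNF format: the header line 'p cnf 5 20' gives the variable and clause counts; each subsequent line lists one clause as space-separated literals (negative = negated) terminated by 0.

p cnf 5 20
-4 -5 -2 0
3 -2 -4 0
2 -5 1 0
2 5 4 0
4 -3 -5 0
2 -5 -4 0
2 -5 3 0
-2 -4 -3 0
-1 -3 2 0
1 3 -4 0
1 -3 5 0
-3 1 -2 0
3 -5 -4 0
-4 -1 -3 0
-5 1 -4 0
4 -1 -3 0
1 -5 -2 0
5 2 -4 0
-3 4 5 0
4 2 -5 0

Branch on x4: set x4 = False.
Branch on x2: set x2 = True.
Branch on x3: set x3 = False.
Branch on x1: set x1 = True.
All clauses hold; x5 can take either value.
A satisfying assignment: x1 ↦ True; x2 ↦ True; x3 ↦ False; x4 ↦ False; x5 ↦ False.

Yes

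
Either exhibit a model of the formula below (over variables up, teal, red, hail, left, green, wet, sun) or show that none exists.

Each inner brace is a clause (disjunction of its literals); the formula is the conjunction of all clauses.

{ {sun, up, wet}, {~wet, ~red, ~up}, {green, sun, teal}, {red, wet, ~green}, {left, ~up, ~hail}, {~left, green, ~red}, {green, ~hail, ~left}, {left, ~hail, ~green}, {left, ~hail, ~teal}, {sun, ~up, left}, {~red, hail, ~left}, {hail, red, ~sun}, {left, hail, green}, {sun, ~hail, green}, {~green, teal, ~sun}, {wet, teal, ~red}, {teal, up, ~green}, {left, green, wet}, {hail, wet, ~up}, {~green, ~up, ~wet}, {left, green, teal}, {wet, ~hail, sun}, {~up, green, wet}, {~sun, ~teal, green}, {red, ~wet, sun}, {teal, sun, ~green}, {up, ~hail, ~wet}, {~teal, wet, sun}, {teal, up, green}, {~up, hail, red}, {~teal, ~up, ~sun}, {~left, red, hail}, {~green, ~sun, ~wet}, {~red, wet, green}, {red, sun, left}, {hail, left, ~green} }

Branch on sun: set sun = 1.
Branch on hail: set hail = 1.
Branch on left: set left = 1.
(green) alone gives green = 1.
(teal) alone gives teal = 1.
(~up) alone gives up = 0.
(~wet) alone gives wet = 0.
(red) alone gives red = 1.
This assignment satisfies each clause.

up: 0,  teal: 1,  red: 1,  hail: 1,  left: 1,  green: 1,  wet: 0,  sun: 1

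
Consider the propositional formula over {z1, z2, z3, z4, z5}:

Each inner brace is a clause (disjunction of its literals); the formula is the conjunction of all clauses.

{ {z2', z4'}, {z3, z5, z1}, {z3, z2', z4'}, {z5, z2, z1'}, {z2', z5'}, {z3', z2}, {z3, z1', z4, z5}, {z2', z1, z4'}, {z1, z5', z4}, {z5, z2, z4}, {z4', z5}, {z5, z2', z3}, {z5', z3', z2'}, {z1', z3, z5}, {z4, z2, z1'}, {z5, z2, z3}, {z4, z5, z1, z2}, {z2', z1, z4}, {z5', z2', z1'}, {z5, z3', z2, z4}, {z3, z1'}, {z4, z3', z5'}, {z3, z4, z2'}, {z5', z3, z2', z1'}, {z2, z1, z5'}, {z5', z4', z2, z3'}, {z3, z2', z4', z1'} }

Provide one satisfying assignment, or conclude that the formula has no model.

z1 ↦ 1,  z2 ↦ 1,  z3 ↦ 1,  z4 ↦ 0,  z5 ↦ 0

Branch on z2: set z2 = 1.
The clause (z4') is unit, so z4 = 0.
The clause (z5') is unit, so z5 = 0.
The clause (z3) is unit, so z3 = 1.
The clause (z1) is unit, so z1 = 1.
Every clause now holds.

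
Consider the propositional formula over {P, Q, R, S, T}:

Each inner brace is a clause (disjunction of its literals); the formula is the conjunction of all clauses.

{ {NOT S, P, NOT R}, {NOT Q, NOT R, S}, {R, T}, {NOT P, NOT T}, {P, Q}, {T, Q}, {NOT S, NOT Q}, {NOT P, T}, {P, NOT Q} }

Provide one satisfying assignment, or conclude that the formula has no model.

Try R = true.
Try S = false.
The clause (NOT Q) is unit, so Q = false.
The clause (P) is unit, so P = true.
The clause (NOT T) is unit, so T = false.
Now (T) is unsatisfied and unit — conflict.
Backtrack on S: now try S = true.
The clause (P) is unit, so P = true.
The clause (NOT T) is unit, so T = false.
Now (T) is unsatisfied and unit — conflict.
Either choice for S ends in contradiction.
Backtrack on R: now try R = false.
The clause (T) is unit, so T = true.
The clause (NOT P) is unit, so P = false.
The clause (Q) is unit, so Q = true.
Now (NOT Q) is unsatisfied and unit — conflict.
Either choice for R ends in contradiction.

UNSATISFIABLE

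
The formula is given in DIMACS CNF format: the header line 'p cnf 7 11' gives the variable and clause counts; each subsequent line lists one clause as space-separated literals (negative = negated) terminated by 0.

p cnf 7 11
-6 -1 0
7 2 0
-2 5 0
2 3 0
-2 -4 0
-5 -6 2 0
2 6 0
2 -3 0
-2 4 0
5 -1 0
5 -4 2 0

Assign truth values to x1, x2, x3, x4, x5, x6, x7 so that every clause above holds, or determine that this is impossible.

UNSATISFIABLE

Suppose x6 = False.
From the singleton clause (x2), x2 = True.
From the singleton clause (x5), x5 = True.
From the singleton clause (¬x4), x4 = False.
Now (x4) is unsatisfied and unit — conflict.
Undo x6 and try x6 = True.
From the singleton clause (¬x1), x1 = False.
Suppose x7 = True.
Suppose x2 = False.
From the singleton clause (x3), x3 = True.
Now (¬x3) is unsatisfied and unit — conflict.
Undo x2 and try x2 = True.
From the singleton clause (x5), x5 = True.
From the singleton clause (¬x4), x4 = False.
Now (x4) is unsatisfied and unit — conflict.
Either choice for x2 ends in contradiction.
Undo x7 and try x7 = False.
From the singleton clause (x2), x2 = True.
From the singleton clause (x5), x5 = True.
From the singleton clause (¬x4), x4 = False.
Now (x4) is unsatisfied and unit — conflict.
Either choice for x7 ends in contradiction.
Either choice for x6 ends in contradiction.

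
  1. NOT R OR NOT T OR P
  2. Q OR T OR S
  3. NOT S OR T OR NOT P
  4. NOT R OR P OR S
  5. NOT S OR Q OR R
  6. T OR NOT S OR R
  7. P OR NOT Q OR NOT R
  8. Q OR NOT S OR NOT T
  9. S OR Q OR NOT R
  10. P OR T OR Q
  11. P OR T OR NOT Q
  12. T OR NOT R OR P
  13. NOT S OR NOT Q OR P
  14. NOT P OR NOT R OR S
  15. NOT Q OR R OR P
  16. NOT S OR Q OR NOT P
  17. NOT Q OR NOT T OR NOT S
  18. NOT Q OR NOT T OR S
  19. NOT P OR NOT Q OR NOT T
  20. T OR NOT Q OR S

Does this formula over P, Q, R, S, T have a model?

Yes

Branch on R: set R = false.
Branch on S: set S = false.
Branch on Q: set Q = false.
From the singleton clause (T), T = true.
All clauses hold; P can take either value.
A satisfying assignment: P ↦ true; Q ↦ false; R ↦ false; S ↦ false; T ↦ true.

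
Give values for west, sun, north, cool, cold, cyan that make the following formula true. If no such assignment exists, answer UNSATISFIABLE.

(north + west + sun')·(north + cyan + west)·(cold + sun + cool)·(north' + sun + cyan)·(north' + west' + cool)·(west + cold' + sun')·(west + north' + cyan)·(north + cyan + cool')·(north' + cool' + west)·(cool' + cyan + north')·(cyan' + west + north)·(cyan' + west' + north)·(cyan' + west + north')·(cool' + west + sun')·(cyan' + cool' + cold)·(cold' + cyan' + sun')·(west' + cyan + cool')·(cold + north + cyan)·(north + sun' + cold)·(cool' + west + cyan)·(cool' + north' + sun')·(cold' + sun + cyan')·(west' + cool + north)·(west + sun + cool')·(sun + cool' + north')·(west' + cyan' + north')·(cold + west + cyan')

UNSATISFIABLE

Branch on north: set north = 1.
Branch on sun: set sun = 1.
The clause (cool') is unit, so cool = 0.
The clause (west') is unit, so west = 0.
The clause (cold') is unit, so cold = 0.
The clause (cyan) is unit, so cyan = 1.
That conflicts with the unit clause (cyan').
So sun must be the other value — set sun = 0.
The clause (cyan) is unit, so cyan = 1.
The clause (west) is unit, so west = 1.
That conflicts with the unit clause (west').
Neither sun = 1 nor sun = 0 works.
So north must be the other value — set north = 0.
Branch on west: set west = 1.
The clause (cyan') is unit, so cyan = 0.
The clause (cool') is unit, so cool = 0.
That conflicts with the unit clause (cool).
So west must be the other value — set west = 0.
The clause (sun') is unit, so sun = 0.
The clause (cyan) is unit, so cyan = 1.
That conflicts with the unit clause (cyan').
Neither west = 1 nor west = 0 works.
Neither north = 1 nor north = 0 works.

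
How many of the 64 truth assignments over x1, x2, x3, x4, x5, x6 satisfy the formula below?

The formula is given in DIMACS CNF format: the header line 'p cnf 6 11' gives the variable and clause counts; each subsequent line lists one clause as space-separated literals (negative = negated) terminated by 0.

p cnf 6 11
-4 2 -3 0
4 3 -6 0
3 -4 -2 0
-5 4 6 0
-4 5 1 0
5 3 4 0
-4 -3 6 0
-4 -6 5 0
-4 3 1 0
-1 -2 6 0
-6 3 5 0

16

There are 2^6 = 64 truth assignments over (x1, x2, x3, x4, x5, x6).
Split on x6. With x6 = True, the clauses containing x6 are satisfied and ¬x6 drops from the rest; 11 of the 2^5 = 32 assignments to the other variables satisfy what remains.
With x6 = False, by the same count on the reduced clause set, 5 assignments work.
Total: 11 + 5 = 16.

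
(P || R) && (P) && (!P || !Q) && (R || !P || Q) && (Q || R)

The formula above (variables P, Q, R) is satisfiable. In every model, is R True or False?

True

Suppose R = false.
Unit clause (P) forces P = true.
Unit clause (!Q) forces Q = false.
But (Q) is also a unit clause — contradiction.
So every satisfying assignment has R = True.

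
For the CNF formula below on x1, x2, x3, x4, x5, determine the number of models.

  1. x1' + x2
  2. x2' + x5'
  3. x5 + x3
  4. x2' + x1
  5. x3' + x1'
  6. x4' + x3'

4

There are 2^5 = 32 truth assignments over (x1, x2, x3, x4, x5).
Split on x4. With x4 = 1, the clauses containing x4 are satisfied and x4' drops from the rest; 1 of the 2^4 = 16 assignments to the other variables satisfy what remains.
With x4 = 0, by the same count on the reduced clause set, 3 assignments work.
(One model: x1=F, x2=F, x3=F, x4=F, x5=T.)
Total: 1 + 3 = 4.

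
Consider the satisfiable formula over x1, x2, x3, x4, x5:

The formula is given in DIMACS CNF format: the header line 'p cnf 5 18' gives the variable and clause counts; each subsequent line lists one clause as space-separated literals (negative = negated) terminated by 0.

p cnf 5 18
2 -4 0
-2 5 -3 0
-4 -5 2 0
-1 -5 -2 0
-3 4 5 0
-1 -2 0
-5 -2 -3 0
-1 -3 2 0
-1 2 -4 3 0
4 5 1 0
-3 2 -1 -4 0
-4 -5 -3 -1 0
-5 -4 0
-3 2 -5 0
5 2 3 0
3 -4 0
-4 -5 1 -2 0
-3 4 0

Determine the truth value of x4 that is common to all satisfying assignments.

Suppose x4 = True.
(x2) alone gives x2 = True.
(¬x1) alone gives x1 = False.
(¬x5) alone gives x5 = False.
(¬x3) alone gives x3 = False.
But (x3) is also a unit clause — contradiction.
So every satisfying assignment has x4 = False.

False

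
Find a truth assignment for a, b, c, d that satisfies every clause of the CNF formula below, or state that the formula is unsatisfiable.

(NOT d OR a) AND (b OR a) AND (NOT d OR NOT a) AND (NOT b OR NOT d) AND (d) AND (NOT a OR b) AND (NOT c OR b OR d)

Unit clause (d) forces d = true.
Unit clause (a) forces a = true.
Now (NOT a) is unsatisfied and unit — conflict.

UNSATISFIABLE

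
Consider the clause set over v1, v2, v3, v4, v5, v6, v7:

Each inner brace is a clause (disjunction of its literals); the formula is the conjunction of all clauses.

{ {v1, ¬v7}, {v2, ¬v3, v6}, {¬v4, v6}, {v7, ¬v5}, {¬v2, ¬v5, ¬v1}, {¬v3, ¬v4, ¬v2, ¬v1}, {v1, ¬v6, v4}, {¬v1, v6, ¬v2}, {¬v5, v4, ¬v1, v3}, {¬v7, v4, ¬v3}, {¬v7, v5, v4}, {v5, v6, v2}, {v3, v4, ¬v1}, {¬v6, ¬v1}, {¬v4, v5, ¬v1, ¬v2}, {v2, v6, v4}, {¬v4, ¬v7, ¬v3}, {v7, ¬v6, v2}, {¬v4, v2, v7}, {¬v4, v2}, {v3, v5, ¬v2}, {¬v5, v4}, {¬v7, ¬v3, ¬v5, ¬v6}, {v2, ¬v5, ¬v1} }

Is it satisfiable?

Suppose v1 = False.
From the singleton clause (¬v7), v7 = False.
From the singleton clause (¬v5), v5 = False.
Suppose v4 = True.
From the singleton clause (v6), v6 = True.
From the singleton clause (v2), v2 = True.
From the singleton clause (v3), v3 = True.
All clauses are satisfied.
A satisfying assignment: v1=False,  v2=True,  v3=True,  v4=True,  v5=False,  v6=True,  v7=False.

Satisfiable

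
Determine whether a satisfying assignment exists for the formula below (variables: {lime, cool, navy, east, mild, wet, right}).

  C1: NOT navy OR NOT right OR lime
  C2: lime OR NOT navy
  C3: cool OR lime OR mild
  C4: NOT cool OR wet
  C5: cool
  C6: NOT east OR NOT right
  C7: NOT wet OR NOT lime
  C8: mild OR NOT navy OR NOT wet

The clause (cool) is unit, so cool = true.
The clause (wet) is unit, so wet = true.
The clause (NOT lime) is unit, so lime = false.
The clause (NOT navy) is unit, so navy = false.
Suppose east = false.
All clauses hold; mild, right can take either value.
A satisfying assignment: lime ↦ false, cool ↦ true, navy ↦ false, east ↦ false, mild ↦ true, wet ↦ true, right ↦ false.

Yes, satisfiable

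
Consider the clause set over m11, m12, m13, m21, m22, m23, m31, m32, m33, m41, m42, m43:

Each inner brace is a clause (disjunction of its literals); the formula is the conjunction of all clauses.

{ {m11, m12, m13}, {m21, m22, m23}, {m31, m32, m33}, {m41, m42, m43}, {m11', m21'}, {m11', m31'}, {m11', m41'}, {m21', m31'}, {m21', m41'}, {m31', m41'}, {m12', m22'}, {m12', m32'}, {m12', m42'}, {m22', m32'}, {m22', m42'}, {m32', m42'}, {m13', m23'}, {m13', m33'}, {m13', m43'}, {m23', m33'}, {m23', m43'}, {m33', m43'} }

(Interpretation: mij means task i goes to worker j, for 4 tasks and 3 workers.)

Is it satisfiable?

Try m11 = 0.
Try m12 = 1.
From the singleton clause (m22'), m22 = 0.
From the singleton clause (m32'), m32 = 0.
From the singleton clause (m42'), m42 = 0.
Try m21 = 1.
From the singleton clause (m31'), m31 = 0.
From the singleton clause (m33), m33 = 1.
From the singleton clause (m41'), m41 = 0.
From the singleton clause (m43), m43 = 1.
But (m43') is also a unit clause — contradiction.
So m21 must be the other value — set m21 = 0.
From the singleton clause (m23), m23 = 1.
From the singleton clause (m13'), m13 = 0.
From the singleton clause (m33'), m33 = 0.
From the singleton clause (m31), m31 = 1.
From the singleton clause (m41'), m41 = 0.
From the singleton clause (m43), m43 = 1.
But (m43') is also a unit clause — contradiction.
Either choice for m21 ends in contradiction.
So m12 must be the other value — set m12 = 0.
From the singleton clause (m13), m13 = 1.
From the singleton clause (m23'), m23 = 0.
From the singleton clause (m33'), m33 = 0.
From the singleton clause (m43'), m43 = 0.
Try m21 = 1.
From the singleton clause (m31'), m31 = 0.
From the singleton clause (m32), m32 = 1.
From the singleton clause (m41'), m41 = 0.
From the singleton clause (m42), m42 = 1.
But (m42') is also a unit clause — contradiction.
So m21 must be the other value — set m21 = 0.
From the singleton clause (m22), m22 = 1.
From the singleton clause (m32'), m32 = 0.
From the singleton clause (m31), m31 = 1.
From the singleton clause (m41'), m41 = 0.
From the singleton clause (m42), m42 = 1.
But (m42') is also a unit clause — contradiction.
Either choice for m21 ends in contradiction.
Either choice for m12 ends in contradiction.
So m11 must be the other value — set m11 = 1.
From the singleton clause (m21'), m21 = 0.
From the singleton clause (m31'), m31 = 0.
From the singleton clause (m41'), m41 = 0.
Try m22 = 1.
From the singleton clause (m12'), m12 = 0.
From the singleton clause (m32'), m32 = 0.
From the singleton clause (m33), m33 = 1.
From the singleton clause (m42'), m42 = 0.
From the singleton clause (m43), m43 = 1.
But (m43') is also a unit clause — contradiction.
So m22 must be the other value — set m22 = 0.
From the singleton clause (m23), m23 = 1.
From the singleton clause (m13'), m13 = 0.
From the singleton clause (m33'), m33 = 0.
From the singleton clause (m32), m32 = 1.
From the singleton clause (m12'), m12 = 0.
From the singleton clause (m42'), m42 = 0.
From the singleton clause (m43), m43 = 1.
But (m43') is also a unit clause — contradiction.
Either choice for m22 ends in contradiction.
Either choice for m11 ends in contradiction.
No assignment satisfies every clause.

No, unsatisfiable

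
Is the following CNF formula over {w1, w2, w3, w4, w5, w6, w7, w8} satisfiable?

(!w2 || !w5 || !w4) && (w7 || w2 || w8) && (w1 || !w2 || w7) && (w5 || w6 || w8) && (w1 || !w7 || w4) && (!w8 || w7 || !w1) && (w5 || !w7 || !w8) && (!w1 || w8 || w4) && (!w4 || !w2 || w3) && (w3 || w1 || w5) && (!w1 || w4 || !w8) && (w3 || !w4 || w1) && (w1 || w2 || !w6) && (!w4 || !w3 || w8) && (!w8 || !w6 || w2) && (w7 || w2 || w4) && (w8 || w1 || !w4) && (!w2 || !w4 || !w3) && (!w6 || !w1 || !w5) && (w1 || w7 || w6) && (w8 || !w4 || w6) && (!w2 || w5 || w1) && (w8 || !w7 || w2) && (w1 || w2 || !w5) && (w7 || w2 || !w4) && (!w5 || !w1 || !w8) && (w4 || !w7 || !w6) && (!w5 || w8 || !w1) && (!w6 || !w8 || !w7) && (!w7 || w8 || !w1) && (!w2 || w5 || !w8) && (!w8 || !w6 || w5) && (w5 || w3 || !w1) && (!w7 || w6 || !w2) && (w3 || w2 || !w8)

Unsatisfiable

Suppose w2 = false.
Suppose w7 = true.
Unit clause (w8) forces w8 = true.
Unit clause (w5) forces w5 = true.
Unit clause (!w6) forces w6 = false.
Unit clause (w1) forces w1 = true.
But (!w1) is also a unit clause — contradiction.
Undo w7 and try w7 = false.
Unit clause (w8) forces w8 = true.
Unit clause (!w1) forces w1 = false.
Unit clause (!w6) forces w6 = false.
But (w6) is also a unit clause — contradiction.
Either choice for w7 ends in contradiction.
Undo w2 and try w2 = true.
Suppose w5 = false.
Unit clause (w1) forces w1 = true.
Unit clause (!w8) forces w8 = false.
Unit clause (w6) forces w6 = true.
Unit clause (w4) forces w4 = true.
Unit clause (w3) forces w3 = true.
But (!w3) is also a unit clause — contradiction.
Undo w5 and try w5 = true.
Unit clause (!w4) forces w4 = false.
Suppose w1 = true.
Unit clause (w8) forces w8 = true.
But (!w8) is also a unit clause — contradiction.
Undo w1 and try w1 = false.
Unit clause (w7) forces w7 = true.
But (!w7) is also a unit clause — contradiction.
Either choice for w1 ends in contradiction.
Either choice for w5 ends in contradiction.
Either choice for w2 ends in contradiction.
No assignment satisfies every clause.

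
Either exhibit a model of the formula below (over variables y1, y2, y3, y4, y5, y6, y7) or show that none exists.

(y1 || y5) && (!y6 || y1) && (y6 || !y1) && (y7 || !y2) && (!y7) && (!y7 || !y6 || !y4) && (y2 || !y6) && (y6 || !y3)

From the singleton clause (!y7), y7 = false.
From the singleton clause (!y2), y2 = false.
From the singleton clause (!y6), y6 = false.
From the singleton clause (!y1), y1 = false.
From the singleton clause (y5), y5 = true.
From the singleton clause (!y3), y3 = false.
Every clause is now satisfied; y4 is unconstrained.

y1=false,  y2=false,  y3=false,  y4=true,  y5=true,  y6=false,  y7=false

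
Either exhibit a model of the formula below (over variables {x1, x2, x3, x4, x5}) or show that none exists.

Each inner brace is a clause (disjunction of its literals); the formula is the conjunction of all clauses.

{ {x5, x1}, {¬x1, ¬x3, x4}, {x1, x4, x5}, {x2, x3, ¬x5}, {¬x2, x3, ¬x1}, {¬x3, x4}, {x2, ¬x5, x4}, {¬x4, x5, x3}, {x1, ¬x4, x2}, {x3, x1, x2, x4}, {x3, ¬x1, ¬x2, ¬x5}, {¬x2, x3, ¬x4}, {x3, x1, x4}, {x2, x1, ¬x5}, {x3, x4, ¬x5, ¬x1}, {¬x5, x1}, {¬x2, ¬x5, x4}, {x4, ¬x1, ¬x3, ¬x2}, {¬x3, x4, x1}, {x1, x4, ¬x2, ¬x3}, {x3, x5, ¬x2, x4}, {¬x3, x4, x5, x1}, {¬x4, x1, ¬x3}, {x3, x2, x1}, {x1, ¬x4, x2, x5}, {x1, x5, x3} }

Try x5 = False.
Unit clause (x1) forces x1 = True.
Try x3 = False.
Unit clause (¬x2) forces x2 = False.
Unit clause (¬x4) forces x4 = False.
Every clause now holds.

x1 ↦ True, x2 ↦ False, x3 ↦ False, x4 ↦ False, x5 ↦ False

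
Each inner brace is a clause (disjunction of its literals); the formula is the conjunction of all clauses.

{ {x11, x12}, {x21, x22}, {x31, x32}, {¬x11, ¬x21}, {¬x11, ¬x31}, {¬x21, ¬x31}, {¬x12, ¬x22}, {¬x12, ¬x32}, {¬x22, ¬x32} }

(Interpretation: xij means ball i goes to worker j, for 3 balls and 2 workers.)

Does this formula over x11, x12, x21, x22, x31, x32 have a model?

Unsatisfiable

Suppose x11 = True.
Unit clause (¬x21) forces x21 = False.
Unit clause (x22) forces x22 = True.
Unit clause (¬x31) forces x31 = False.
Unit clause (x32) forces x32 = True.
Now (¬x32) is unsatisfied and unit — conflict.
Backtrack on x11: now try x11 = False.
Unit clause (x12) forces x12 = True.
Unit clause (¬x22) forces x22 = False.
Unit clause (x21) forces x21 = True.
Unit clause (¬x31) forces x31 = False.
Unit clause (x32) forces x32 = True.
Now (¬x32) is unsatisfied and unit — conflict.
Either choice for x11 ends in contradiction.
No assignment satisfies every clause.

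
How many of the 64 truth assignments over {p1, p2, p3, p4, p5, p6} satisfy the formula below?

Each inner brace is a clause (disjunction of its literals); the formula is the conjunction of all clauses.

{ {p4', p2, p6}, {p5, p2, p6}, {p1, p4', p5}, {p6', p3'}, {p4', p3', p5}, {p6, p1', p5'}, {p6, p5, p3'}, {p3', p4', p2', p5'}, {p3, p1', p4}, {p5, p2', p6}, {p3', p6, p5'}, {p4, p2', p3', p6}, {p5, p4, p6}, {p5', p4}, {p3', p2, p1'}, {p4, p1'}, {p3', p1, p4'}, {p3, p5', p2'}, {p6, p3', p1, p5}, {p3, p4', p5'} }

There are 2^6 = 64 truth assignments over (p1, p2, p3, p4, p5, p6).
Split on p5. With p5 = 1, the clauses containing p5 are satisfied and p5' drops from the rest; 0 of the 2^5 = 32 assignments to the other variables satisfy what remains.
With p5 = 0, by the same count on the reduced clause set, 4 assignments work.
(One model: p1=F, p2=F, p3=F, p4=F, p5=F, p6=T.)
Total: 0 + 4 = 4.

4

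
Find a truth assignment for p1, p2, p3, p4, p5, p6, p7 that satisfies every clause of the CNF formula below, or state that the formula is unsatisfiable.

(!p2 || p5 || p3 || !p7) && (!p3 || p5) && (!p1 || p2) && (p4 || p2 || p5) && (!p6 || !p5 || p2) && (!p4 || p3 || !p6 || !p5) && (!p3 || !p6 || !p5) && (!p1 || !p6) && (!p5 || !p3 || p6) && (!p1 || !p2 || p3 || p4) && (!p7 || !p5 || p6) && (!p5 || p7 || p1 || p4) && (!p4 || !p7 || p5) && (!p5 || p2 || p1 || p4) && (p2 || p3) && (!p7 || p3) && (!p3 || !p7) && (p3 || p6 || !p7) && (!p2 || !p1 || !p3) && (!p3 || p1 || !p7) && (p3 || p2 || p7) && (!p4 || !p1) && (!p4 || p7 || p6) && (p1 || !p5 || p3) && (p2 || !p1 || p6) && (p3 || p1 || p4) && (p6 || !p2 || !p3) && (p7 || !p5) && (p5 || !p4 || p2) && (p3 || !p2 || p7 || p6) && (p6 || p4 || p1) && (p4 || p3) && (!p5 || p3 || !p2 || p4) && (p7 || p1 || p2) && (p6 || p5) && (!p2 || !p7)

Branch on p3: set p3 = false.
The clause (p2) is unit, so p2 = true.
The clause (!p7) is unit, so p7 = false.
The clause (!p5) is unit, so p5 = false.
The clause (p6) is unit, so p6 = true.
The clause (!p1) is unit, so p1 = false.
The clause (p4) is unit, so p4 = true.
This assignment satisfies each clause.

p1=false,  p2=true,  p3=false,  p4=true,  p5=false,  p6=true,  p7=false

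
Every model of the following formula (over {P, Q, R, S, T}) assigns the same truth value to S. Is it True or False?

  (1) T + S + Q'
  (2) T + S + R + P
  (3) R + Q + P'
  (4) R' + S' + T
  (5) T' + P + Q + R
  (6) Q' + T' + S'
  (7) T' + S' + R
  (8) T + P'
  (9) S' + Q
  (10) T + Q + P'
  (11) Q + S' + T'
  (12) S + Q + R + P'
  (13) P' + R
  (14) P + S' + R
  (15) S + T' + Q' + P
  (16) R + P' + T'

False

Suppose S = 1.
The clause (Q) is unit, so Q = 1.
The clause (T') is unit, so T = 0.
The clause (R') is unit, so R = 0.
The clause (P') is unit, so P = 0.
But (P) is also a unit clause — contradiction.
So every satisfying assignment has S = False.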